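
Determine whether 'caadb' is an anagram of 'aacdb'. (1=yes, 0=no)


Sort characters of 'caadb': 'aabcd'
Sort characters of 'aacdb': 'aabcd'
Sorted forms match -> they ARE anagrams
Result: 1

1


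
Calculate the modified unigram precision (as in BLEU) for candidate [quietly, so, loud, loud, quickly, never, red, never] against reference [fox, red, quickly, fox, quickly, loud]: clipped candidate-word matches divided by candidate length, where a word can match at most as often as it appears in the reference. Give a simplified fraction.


Reference word counts: {'fox': 2, 'loud': 1, 'quickly': 2, 'red': 1}
Checking each candidate word (with clipping):
  'quietly' -> not in reference -> no match (matches: 0)
  'so' -> not in reference -> no match (matches: 0)
  'loud' -> in reference (ref count 1, used 1/1) -> match (matches: 1)
  'loud' -> ref count 1 already used up (1/1) -> clipped, no match (matches: 1)
  'quickly' -> in reference (ref count 2, used 1/2) -> match (matches: 2)
  'never' -> not in reference -> no match (matches: 2)
  'red' -> in reference (ref count 1, used 1/1) -> match (matches: 3)
  'never' -> not in reference -> no match (matches: 3)
Clipped matches: 3, Candidate length: 8
Precision = 3/8

3/8


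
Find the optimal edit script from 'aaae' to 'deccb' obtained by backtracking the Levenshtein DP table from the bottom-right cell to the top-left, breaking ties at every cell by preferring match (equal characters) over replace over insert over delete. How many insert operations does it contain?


Edit distance = 5. Backtracking from cell (4, 5) with preference match > replace > insert > delete,
then listing the resulting alignment 'aaae' -> 'deccb' left to right:
  Step 1: insert 'd' [insertion #1]
  Step 2: replace a->e
  Step 3: replace a->c
  Step 4: replace a->c
  Step 5: replace e->b
Total insertions: 1

1


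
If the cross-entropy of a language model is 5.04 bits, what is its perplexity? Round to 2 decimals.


Perplexity formula: PP = 2^H
H = 5.04
PP = 2^5.04
Decompose: 2^5.04 = 2^5 * 2^0.04
2^5 = 32, 2^0.04 ~ 1.0281138
PP ~ 32 * 1.0281138 = 32.8996416
Rounded to 2 decimals: 32.90

32.90


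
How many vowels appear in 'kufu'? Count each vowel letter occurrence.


Scanning each character of 'kufu':
  Position 1: 'k' -> consonant (running count: 0)
  Position 2: 'u' -> vowel (running count: 1)
  Position 3: 'f' -> consonant (running count: 1)
  Position 4: 'u' -> vowel (running count: 2)
Total vowels: 2

2


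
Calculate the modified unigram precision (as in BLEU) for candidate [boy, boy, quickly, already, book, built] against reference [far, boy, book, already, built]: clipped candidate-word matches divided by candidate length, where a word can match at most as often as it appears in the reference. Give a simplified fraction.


Reference word counts: {'already': 1, 'book': 1, 'boy': 1, 'built': 1, 'far': 1}
Checking each candidate word (with clipping):
  'boy' -> in reference (ref count 1, used 1/1) -> match (matches: 1)
  'boy' -> ref count 1 already used up (1/1) -> clipped, no match (matches: 1)
  'quickly' -> not in reference -> no match (matches: 1)
  'already' -> in reference (ref count 1, used 1/1) -> match (matches: 2)
  'book' -> in reference (ref count 1, used 1/1) -> match (matches: 3)
  'built' -> in reference (ref count 1, used 1/1) -> match (matches: 4)
Clipped matches: 4, Candidate length: 6
Precision = 4/6 = 2/3

2/3


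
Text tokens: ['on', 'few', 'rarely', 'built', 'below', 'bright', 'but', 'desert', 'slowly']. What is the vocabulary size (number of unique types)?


Listing all tokens and tracking unique types:
  Token 1: 'on' -> NEW (unique so far: 1)
  Token 2: 'few' -> NEW (unique so far: 2)
  Token 3: 'rarely' -> NEW (unique so far: 3)
  Token 4: 'built' -> NEW (unique so far: 4)
  Token 5: 'below' -> NEW (unique so far: 5)
  Token 6: 'bright' -> NEW (unique so far: 6)
  Token 7: 'but' -> NEW (unique so far: 7)
  Token 8: 'desert' -> NEW (unique so far: 8)
  Token 9: 'slowly' -> NEW (unique so far: 9)
Unique types: ('below', 'bright', 'built', 'but', 'desert', 'few', 'on', 'rarely', 'slowly')
Vocabulary size: 9

9


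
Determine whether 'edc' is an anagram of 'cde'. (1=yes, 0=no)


Sort characters of 'edc': 'cde'
Sort characters of 'cde': 'cde'
Sorted forms match -> they ARE anagrams
Result: 1

1


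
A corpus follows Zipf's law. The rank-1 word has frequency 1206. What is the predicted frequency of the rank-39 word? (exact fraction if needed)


Zipf's law: freq(rank) = f1 / rank
f1 = 1206, rank = 39
freq = 1206 / 39
GCD(1206, 39) = 3
Simplified: 402/13

402/13


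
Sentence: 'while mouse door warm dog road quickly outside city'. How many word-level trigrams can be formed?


Word trigrams from [9] words:
  Trigram 1: (while mouse door)
  Trigram 2: (mouse door warm)
  Trigram 3: (door warm dog)
  Trigram 4: (warm dog road)
  Trigram 5: (dog road quickly)
  Trigram 6: (road quickly outside)
  Trigram 7: (quickly outside city)
Total word trigrams: 9 - 2 = 7

7


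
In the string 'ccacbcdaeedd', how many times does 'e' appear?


Scanning 'ccacbcdaeedd' for 'e':
  Position 8: 'e' -> MATCH (count: 1)
  Position 9: 'e' -> MATCH (count: 2)
Total occurrences of 'e': 2

2


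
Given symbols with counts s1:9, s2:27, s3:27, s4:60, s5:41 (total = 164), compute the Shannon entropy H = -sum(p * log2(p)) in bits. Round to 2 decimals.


Computing entropy H = -sum(p_i * log2(p_i)):
  s1: p = 9/164 = 0.0549, -p*log2(p) = 0.2298
  s2: p = 27/164 = 0.1646, -p*log2(p) = 0.4285
  s3: p = 27/164 = 0.1646, -p*log2(p) = 0.4285
  s4: p = 60/164 = 0.3659, -p*log2(p) = 0.5307
  s5: p = 41/164 = 0.2500, -p*log2(p) = 0.5000
H = sum of terms = 2.1175
Rounded to 2 decimals: 2.12

2.12


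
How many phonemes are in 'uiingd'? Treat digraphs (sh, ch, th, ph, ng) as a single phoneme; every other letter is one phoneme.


Parsing 'uiingd' greedily, digraphs first:
  'u' -> vowel phoneme (phonemes so far: 1)
  'i' -> vowel phoneme (phonemes so far: 2)
  'i' -> vowel phoneme (phonemes so far: 3)
  'ng' -> digraph (1 consonant phoneme) (phonemes so far: 4)
  'd' -> consonant phoneme (phonemes so far: 5)
Total phonemes: 5

5


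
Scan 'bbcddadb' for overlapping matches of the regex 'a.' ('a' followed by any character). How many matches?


Pattern: a. means 'a' followed by any character.
Scanning 'bbcddadb' position-by-position:
  Pos 0: window 'bb' -> no
  Pos 1: window 'bc' -> no
  Pos 2: window 'cd' -> no
  Pos 3: window 'dd' -> no
  Pos 4: window 'da' -> no
  Pos 5: window 'ad' -> MATCH
  Pos 6: window 'db' -> no
  Pos 7: window 'b' -> no
Total matches: 1

1


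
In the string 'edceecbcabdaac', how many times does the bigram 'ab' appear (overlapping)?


Scanning 'edceecbcabdaac' for bigram 'ab':
  Position 0: 'ed' -> no
  Position 1: 'dc' -> no
  Position 2: 'ce' -> no
  Position 3: 'ee' -> no
  Position 4: 'ec' -> no
  Position 5: 'cb' -> no
  Position 6: 'bc' -> no
  Position 7: 'ca' -> no
  Position 8: 'ab' -> MATCH
  Position 9: 'bd' -> no
  Position 10: 'da' -> no
  Position 11: 'aa' -> no
  Position 12: 'ac' -> no
Total matches: 1

1


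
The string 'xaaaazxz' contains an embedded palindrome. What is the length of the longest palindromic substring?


Scanning 'xaaaazxz' for palindromic substrings.
Substring at positions 1-4: 'aaaa'.
Check: reverse('aaaa') = 'aaaa' -> palindrome confirmed.
Neighbouring characters ('x' / 'z') break symmetry, so it cannot extend further.
No longer palindromic substring exists; longest length = 4

4


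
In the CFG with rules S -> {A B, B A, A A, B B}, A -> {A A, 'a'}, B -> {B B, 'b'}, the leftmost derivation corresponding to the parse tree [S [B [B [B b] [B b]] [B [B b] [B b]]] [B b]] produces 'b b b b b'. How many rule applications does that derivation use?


Every bracketed nonterminal node [X ...] in the tree is produced by exactly one rule application.
Reading the tree off as a leftmost derivation:
  Step 1: S  =>  B B   (applied S -> B B)
  Step 2: B B  =>  B B B   (applied B -> B B)
  Step 3: B B B  =>  B B B B   (applied B -> B B)
  Step 4: B B B B  =>  b B B B   (applied B -> b)
  Step 5: b B B B  =>  b b B B   (applied B -> b)
  Step 6: b b B B  =>  b b B B B   (applied B -> B B)
  Step 7: b b B B B  =>  b b b B B   (applied B -> b)
  Step 8: b b b B B  =>  b b b b B   (applied B -> b)
  Step 9: b b b b B  =>  b b b b b   (applied B -> b)
Final yield: b b b b b
Total rewrite steps: 9

9


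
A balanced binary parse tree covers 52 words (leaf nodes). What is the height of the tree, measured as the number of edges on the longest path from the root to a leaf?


In a balanced binary tree with n leaves the deepest leaf is ceil(log2(n)) edges below the root.
log2(52) = 5.7004
ceil(5.7004) = 6
height (edges) = 6

6


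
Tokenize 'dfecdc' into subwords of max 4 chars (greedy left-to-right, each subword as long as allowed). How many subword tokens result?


'dfecdc' has 6 characters.
Chunking with max size 4:
  Chunk 1: 'dfec' (positions 0-3)
  Chunk 2: 'dc' (positions 4-5)
Total chunks: ceil(6 / 4) = 2

2


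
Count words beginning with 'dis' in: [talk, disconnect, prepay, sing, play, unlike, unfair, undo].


Checking each word for prefix 'dis':
  'talk' -> no (count: 0)
  'disconnect' -> YES, starts with 'dis' (count: 1)
  'prepay' -> no (count: 1)
  'sing' -> no (count: 1)
  'play' -> no (count: 1)
  'unlike' -> no (count: 1)
  'unfair' -> no (count: 1)
  'undo' -> no (count: 1)
Total with prefix 'dis': 1

1


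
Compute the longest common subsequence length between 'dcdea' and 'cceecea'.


DP table for LCS of 'dcdea' and 'cceecea':
       c  c  e  e  c  e  a
    0  0  0  0  0  0  0  0
  d 0  0  0  0  0  0  0  0
  c 0  1  1  1  1  1  1  1
  d 0  1  1  1  1  1  1  1
  e 0  1  1  2  2  2  2  2
  a 0  1  1  2  2  2  2  3
LCS: 'cea'
LCS length = 3

3


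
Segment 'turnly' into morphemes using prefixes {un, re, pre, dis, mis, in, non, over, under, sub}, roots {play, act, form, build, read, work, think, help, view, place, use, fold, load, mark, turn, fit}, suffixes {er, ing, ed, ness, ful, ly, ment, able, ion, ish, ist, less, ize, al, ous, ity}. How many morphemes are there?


Segmenting 'turnly' against the inventory:
  'turn' -> root (morpheme 1)
  'ly' -> suffix (morpheme 2)
Total morphemes: 2

2


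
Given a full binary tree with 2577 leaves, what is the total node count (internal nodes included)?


Leaf nodes (terminals): 2577
Internal nodes = n - 1 = 2577 - 1 = 2576
Total = leaves + internal = 2577 + 2576 = 5153

5153


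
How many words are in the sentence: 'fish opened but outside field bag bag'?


Counting words by splitting on spaces:
  Word 1: 'fish'
  Word 2: 'opened'
  Word 3: 'but'
  Word 4: 'outside'
  Word 5: 'field'
  Word 6: 'bag'
  Word 7: 'bag'
Total words: 7

7


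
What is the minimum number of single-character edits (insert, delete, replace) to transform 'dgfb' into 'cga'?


Building DP table for s1='dgfb' (len 4) and s2='cga' (len 3):
       c  g  a
    0  1  2  3
  d 1  1  2  3
  g 2  2  1  2
  f 3  3  2  2
  b 4  4  3  3
Edit distance = dp[4][3] = 3

3


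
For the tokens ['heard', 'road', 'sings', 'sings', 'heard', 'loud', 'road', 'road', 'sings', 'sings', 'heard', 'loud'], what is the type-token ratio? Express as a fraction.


Tokens: 12
Unique types: ('heard', 'loud', 'road', 'sings') = 4
TTR = 4/12
Simplify: divide both by 4 -> 1/3
TTR = 1/3

1/3


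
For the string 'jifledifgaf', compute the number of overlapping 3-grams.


String 'jifledifgaf' has length L = 11.
Number of overlapping n-grams = L - n + 1
Substituting: 11 - 3 + 1 = 9

9


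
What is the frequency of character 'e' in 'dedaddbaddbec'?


Scanning 'dedaddbaddbec' for 'e':
  Position 1: 'e' -> MATCH (count: 1)
  Position 11: 'e' -> MATCH (count: 2)
Total occurrences of 'e': 2

2


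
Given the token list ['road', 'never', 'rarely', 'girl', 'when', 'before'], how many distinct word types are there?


Listing all tokens and tracking unique types:
  Token 1: 'road' -> NEW (unique so far: 1)
  Token 2: 'never' -> NEW (unique so far: 2)
  Token 3: 'rarely' -> NEW (unique so far: 3)
  Token 4: 'girl' -> NEW (unique so far: 4)
  Token 5: 'when' -> NEW (unique so far: 5)
  Token 6: 'before' -> NEW (unique so far: 6)
Unique types: ('before', 'girl', 'never', 'rarely', 'road', 'when')
Vocabulary size: 6

6


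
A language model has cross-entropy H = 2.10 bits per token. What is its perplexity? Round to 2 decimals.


Perplexity formula: PP = 2^H
H = 2.10
PP = 2^2.10
Decompose: 2^2.10 = 2^2 * 2^0.10
2^2 = 4, 2^0.10 ~ 1.0717735
PP ~ 4 * 1.0717735 = 4.2870940
Rounded to 2 decimals: 4.29

4.29


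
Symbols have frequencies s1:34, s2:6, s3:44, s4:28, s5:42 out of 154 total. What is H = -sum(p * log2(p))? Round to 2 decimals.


Computing entropy H = -sum(p_i * log2(p_i)):
  s1: p = 34/154 = 0.2208, -p*log2(p) = 0.4811
  s2: p = 6/154 = 0.0390, -p*log2(p) = 0.1824
  s3: p = 44/154 = 0.2857, -p*log2(p) = 0.5164
  s4: p = 28/154 = 0.1818, -p*log2(p) = 0.4472
  s5: p = 42/154 = 0.2727, -p*log2(p) = 0.5112
H = sum of terms = 2.1383
Rounded to 2 decimals: 2.14

2.14


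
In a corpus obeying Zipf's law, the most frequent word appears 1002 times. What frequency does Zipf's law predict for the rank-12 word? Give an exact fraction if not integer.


Zipf's law: freq(rank) = f1 / rank
f1 = 1002, rank = 12
freq = 1002 / 12
GCD(1002, 12) = 6
Simplified: 167/2

167/2


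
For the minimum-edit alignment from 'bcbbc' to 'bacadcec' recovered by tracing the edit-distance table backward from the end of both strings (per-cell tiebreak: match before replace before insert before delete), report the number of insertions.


Edit distance = 5. Backtracking from cell (5, 8) with preference match > replace > insert > delete,
then listing the resulting alignment 'bcbbc' -> 'bacadcec' left to right:
  Step 1: keep 'b'
  Step 2: insert 'a' [insertion #1]
  Step 3: keep 'c'
  Step 4: insert 'a' [insertion #2]
  Step 5: insert 'd' [insertion #3]
  Step 6: replace b->c
  Step 7: replace b->e
  Step 8: keep 'c'
Total insertions: 3

3


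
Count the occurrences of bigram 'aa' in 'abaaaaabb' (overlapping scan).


Scanning 'abaaaaabb' for bigram 'aa':
  Position 0: 'ab' -> no
  Position 1: 'ba' -> no
  Position 2: 'aa' -> MATCH
  Position 3: 'aa' -> MATCH
  Position 4: 'aa' -> MATCH
  Position 5: 'aa' -> MATCH
  Position 6: 'ab' -> no
  Position 7: 'bb' -> no
Total matches: 4

4


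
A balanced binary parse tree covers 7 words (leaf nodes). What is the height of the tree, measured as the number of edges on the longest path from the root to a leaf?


In a balanced binary tree with n leaves the deepest leaf is ceil(log2(n)) edges below the root.
log2(7) = 2.8074
ceil(2.8074) = 3
height (edges) = 3

3


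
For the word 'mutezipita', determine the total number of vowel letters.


Scanning each character of 'mutezipita':
  Position 1: 'm' -> consonant (running count: 0)
  Position 2: 'u' -> vowel (running count: 1)
  Position 3: 't' -> consonant (running count: 1)
  Position 4: 'e' -> vowel (running count: 2)
  Position 5: 'z' -> consonant (running count: 2)
  Position 6: 'i' -> vowel (running count: 3)
  Position 7: 'p' -> consonant (running count: 3)
  Position 8: 'i' -> vowel (running count: 4)
  Position 9: 't' -> consonant (running count: 4)
  Position 10: 'a' -> vowel (running count: 5)
Total vowels: 5

5


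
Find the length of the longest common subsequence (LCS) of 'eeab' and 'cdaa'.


DP table for LCS of 'eeab' and 'cdaa':
       c  d  a  a
    0  0  0  0  0
  e 0  0  0  0  0
  e 0  0  0  0  0
  a 0  0  0  1  1
  b 0  0  0  1  1
LCS: 'a'
LCS length = 1

1


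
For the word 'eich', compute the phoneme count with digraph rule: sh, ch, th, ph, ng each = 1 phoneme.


Parsing 'eich' greedily, digraphs first:
  'e' -> vowel phoneme (phonemes so far: 1)
  'i' -> vowel phoneme (phonemes so far: 2)
  'ch' -> digraph (1 consonant phoneme) (phonemes so far: 3)
Total phonemes: 3

3


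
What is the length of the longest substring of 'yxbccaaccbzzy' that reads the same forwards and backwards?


Scanning 'yxbccaaccbzzy' for palindromic substrings.
Substring at positions 2-9: 'bccaaccb'.
Check: reverse('bccaaccb') = 'bccaaccb' -> palindrome confirmed.
Neighbouring characters ('x' / 'z') break symmetry, so it cannot extend further.
No longer palindromic substring exists; longest length = 8

8


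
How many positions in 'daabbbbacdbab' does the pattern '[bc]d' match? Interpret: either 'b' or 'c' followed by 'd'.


Pattern: [bc]d means either 'b' or 'c' followed by 'd'.
Scanning 'daabbbbacdbab' position-by-position:
  Pos 0: window 'da' -> no
  Pos 1: window 'aa' -> no
  Pos 2: window 'ab' -> no
  Pos 3: window 'bb' -> no
  Pos 4: window 'bb' -> no
  Pos 5: window 'bb' -> no
  Pos 6: window 'ba' -> no
  Pos 7: window 'ac' -> no
  Pos 8: window 'cd' -> MATCH
  Pos 9: window 'db' -> no
  Pos 10: window 'ba' -> no
  Pos 11: window 'ab' -> no
  Pos 12: window 'b' -> no
Total matches: 1

1


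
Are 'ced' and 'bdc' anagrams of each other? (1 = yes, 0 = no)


Sort characters of 'ced': 'cde'
Sort characters of 'bdc': 'bcd'
Sorted forms differ -> they are NOT anagrams
Result: 0

0


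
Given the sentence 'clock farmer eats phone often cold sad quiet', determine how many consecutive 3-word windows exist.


Word trigrams from [8] words:
  Trigram 1: (clock farmer eats)
  Trigram 2: (farmer eats phone)
  Trigram 3: (eats phone often)
  Trigram 4: (phone often cold)
  Trigram 5: (often cold sad)
  Trigram 6: (cold sad quiet)
Total word trigrams: 8 - 2 = 6

6


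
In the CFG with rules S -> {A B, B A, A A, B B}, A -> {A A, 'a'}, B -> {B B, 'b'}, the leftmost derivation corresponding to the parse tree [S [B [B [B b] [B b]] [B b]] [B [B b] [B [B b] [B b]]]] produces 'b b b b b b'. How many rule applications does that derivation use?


Every bracketed nonterminal node [X ...] in the tree is produced by exactly one rule application.
Reading the tree off as a leftmost derivation:
  Step 1: S  =>  B B   (applied S -> B B)
  Step 2: B B  =>  B B B   (applied B -> B B)
  Step 3: B B B  =>  B B B B   (applied B -> B B)
  Step 4: B B B B  =>  b B B B   (applied B -> b)
  Step 5: b B B B  =>  b b B B   (applied B -> b)
  Step 6: b b B B  =>  b b b B   (applied B -> b)
  Step 7: b b b B  =>  b b b B B   (applied B -> B B)
  Step 8: b b b B B  =>  b b b b B   (applied B -> b)
  Step 9: b b b b B  =>  b b b b B B   (applied B -> B B)
  Step 10: b b b b B B  =>  b b b b b B   (applied B -> b)
  Step 11: b b b b b B  =>  b b b b b b   (applied B -> b)
Final yield: b b b b b b
Total rewrite steps: 11

11


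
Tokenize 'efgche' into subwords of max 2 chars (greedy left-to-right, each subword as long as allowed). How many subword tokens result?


'efgche' has 6 characters.
Chunking with max size 2:
  Chunk 1: 'ef' (positions 0-1)
  Chunk 2: 'gc' (positions 2-3)
  Chunk 3: 'he' (positions 4-5)
Total chunks: ceil(6 / 2) = 3

3


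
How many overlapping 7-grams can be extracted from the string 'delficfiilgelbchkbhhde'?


String 'delficfiilgelbchkbhhde' has length L = 22.
Number of overlapping n-grams = L - n + 1
Substituting: 22 - 7 + 1 = 16

16


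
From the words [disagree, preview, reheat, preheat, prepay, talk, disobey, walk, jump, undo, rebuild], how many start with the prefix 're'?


Checking each word for prefix 're':
  'disagree' -> no (count: 0)
  'preview' -> no (count: 0)
  'reheat' -> YES, starts with 're' (count: 1)
  'preheat' -> no (count: 1)
  'prepay' -> no (count: 1)
  'talk' -> no (count: 1)
  'disobey' -> no (count: 1)
  'walk' -> no (count: 1)
  'jump' -> no (count: 1)
  'undo' -> no (count: 1)
  'rebuild' -> YES, starts with 're' (count: 2)
Total with prefix 're': 2

2


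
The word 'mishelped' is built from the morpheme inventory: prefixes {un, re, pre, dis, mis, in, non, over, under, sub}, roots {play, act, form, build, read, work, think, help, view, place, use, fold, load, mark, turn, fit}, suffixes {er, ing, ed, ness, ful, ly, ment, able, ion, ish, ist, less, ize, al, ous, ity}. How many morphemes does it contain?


Segmenting 'mishelped' against the inventory:
  'mis' -> prefix (morpheme 1)
  'help' -> root (morpheme 2)
  'ed' -> suffix (morpheme 3)
Total morphemes: 3

3


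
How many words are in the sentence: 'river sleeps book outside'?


Counting words by splitting on spaces:
  Word 1: 'river'
  Word 2: 'sleeps'
  Word 3: 'book'
  Word 4: 'outside'
Total words: 4

4


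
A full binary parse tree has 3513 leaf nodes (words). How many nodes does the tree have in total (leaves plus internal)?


Leaf nodes (terminals): 3513
Internal nodes = n - 1 = 3513 - 1 = 3512
Total = leaves + internal = 3513 + 3512 = 7025

7025


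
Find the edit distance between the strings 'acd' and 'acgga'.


Building DP table for s1='acd' (len 3) and s2='acgga' (len 5):
       a  c  g  g  a
    0  1  2  3  4  5
  a 1  0  1  2  3  4
  c 2  1  0  1  2  3
  d 3  2  1  1  2  3
Edit distance = dp[3][5] = 3

3


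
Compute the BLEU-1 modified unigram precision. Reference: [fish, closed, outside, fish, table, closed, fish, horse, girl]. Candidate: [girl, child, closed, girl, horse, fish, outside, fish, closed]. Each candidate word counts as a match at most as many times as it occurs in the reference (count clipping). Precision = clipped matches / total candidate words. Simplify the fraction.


Reference word counts: {'closed': 2, 'fish': 3, 'girl': 1, 'horse': 1, 'outside': 1, 'table': 1}
Checking each candidate word (with clipping):
  'girl' -> in reference (ref count 1, used 1/1) -> match (matches: 1)
  'child' -> not in reference -> no match (matches: 1)
  'closed' -> in reference (ref count 2, used 1/2) -> match (matches: 2)
  'girl' -> ref count 1 already used up (1/1) -> clipped, no match (matches: 2)
  'horse' -> in reference (ref count 1, used 1/1) -> match (matches: 3)
  'fish' -> in reference (ref count 3, used 1/3) -> match (matches: 4)
  'outside' -> in reference (ref count 1, used 1/1) -> match (matches: 5)
  'fish' -> in reference (ref count 3, used 2/3) -> match (matches: 6)
  'closed' -> in reference (ref count 2, used 2/2) -> match (matches: 7)
Clipped matches: 7, Candidate length: 9
Precision = 7/9

7/9


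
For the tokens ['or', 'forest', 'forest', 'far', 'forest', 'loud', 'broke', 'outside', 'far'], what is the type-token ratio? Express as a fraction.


Tokens: 9
Unique types: ('broke', 'far', 'forest', 'loud', 'or', 'outside') = 6
TTR = 6/9
Simplify: divide both by 3 -> 2/3
TTR = 2/3

2/3


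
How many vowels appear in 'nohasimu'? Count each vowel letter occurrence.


Scanning each character of 'nohasimu':
  Position 1: 'n' -> consonant (running count: 0)
  Position 2: 'o' -> vowel (running count: 1)
  Position 3: 'h' -> consonant (running count: 1)
  Position 4: 'a' -> vowel (running count: 2)
  Position 5: 's' -> consonant (running count: 2)
  Position 6: 'i' -> vowel (running count: 3)
  Position 7: 'm' -> consonant (running count: 3)
  Position 8: 'u' -> vowel (running count: 4)
Total vowels: 4

4


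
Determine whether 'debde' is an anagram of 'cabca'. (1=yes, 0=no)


Sort characters of 'debde': 'bddee'
Sort characters of 'cabca': 'aabcc'
Sorted forms differ -> they are NOT anagrams
Result: 0

0


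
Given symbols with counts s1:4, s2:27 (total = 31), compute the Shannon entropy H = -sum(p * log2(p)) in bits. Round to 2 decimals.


Computing entropy H = -sum(p_i * log2(p_i)):
  s1: p = 4/31 = 0.1290, -p*log2(p) = 0.3812
  s2: p = 27/31 = 0.8710, -p*log2(p) = 0.1736
H = sum of terms = 0.5548
Rounded to 2 decimals: 0.55

0.55


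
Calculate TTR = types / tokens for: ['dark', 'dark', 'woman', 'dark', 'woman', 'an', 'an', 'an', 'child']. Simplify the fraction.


Tokens: 9
Unique types: ('an', 'child', 'dark', 'woman') = 4
TTR = 4/9
Already in lowest terms.

4/9


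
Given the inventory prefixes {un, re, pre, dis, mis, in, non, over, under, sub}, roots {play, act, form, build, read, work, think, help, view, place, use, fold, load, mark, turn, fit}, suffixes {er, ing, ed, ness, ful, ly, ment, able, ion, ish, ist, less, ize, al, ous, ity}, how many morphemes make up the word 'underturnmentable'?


Segmenting 'underturnmentable' against the inventory:
  'under' -> prefix (morpheme 1)
  'turn' -> root (morpheme 2)
  'ment' -> suffix (morpheme 3)
  'able' -> suffix (morpheme 4)
Total morphemes: 4

4


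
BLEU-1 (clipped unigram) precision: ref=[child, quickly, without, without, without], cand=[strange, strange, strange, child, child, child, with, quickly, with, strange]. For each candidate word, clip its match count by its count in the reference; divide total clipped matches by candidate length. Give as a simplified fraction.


Reference word counts: {'child': 1, 'quickly': 1, 'without': 3}
Checking each candidate word (with clipping):
  'strange' -> not in reference -> no match (matches: 0)
  'strange' -> not in reference -> no match (matches: 0)
  'strange' -> not in reference -> no match (matches: 0)
  'child' -> in reference (ref count 1, used 1/1) -> match (matches: 1)
  'child' -> ref count 1 already used up (1/1) -> clipped, no match (matches: 1)
  'child' -> ref count 1 already used up (1/1) -> clipped, no match (matches: 1)
  'with' -> not in reference -> no match (matches: 1)
  'quickly' -> in reference (ref count 1, used 1/1) -> match (matches: 2)
  'with' -> not in reference -> no match (matches: 2)
  'strange' -> not in reference -> no match (matches: 2)
Clipped matches: 2, Candidate length: 10
Precision = 2/10 = 1/5

1/5


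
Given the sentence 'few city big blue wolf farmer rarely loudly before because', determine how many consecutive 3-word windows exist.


Word trigrams from [10] words:
  Trigram 1: (few city big)
  Trigram 2: (city big blue)
  Trigram 3: (big blue wolf)
  Trigram 4: (blue wolf farmer)
  Trigram 5: (wolf farmer rarely)
  Trigram 6: (farmer rarely loudly)
  Trigram 7: (rarely loudly before)
  Trigram 8: (loudly before because)
Total word trigrams: 10 - 2 = 8

8


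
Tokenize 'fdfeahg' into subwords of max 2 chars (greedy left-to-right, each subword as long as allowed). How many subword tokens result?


'fdfeahg' has 7 characters.
Chunking with max size 2:
  Chunk 1: 'fd' (positions 0-1)
  Chunk 2: 'fe' (positions 2-3)
  Chunk 3: 'ah' (positions 4-5)
  Chunk 4: 'g' (positions 6-6)
Total chunks: ceil(7 / 2) = 4

4


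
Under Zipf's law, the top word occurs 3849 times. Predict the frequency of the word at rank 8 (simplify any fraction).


Zipf's law: freq(rank) = f1 / rank
f1 = 3849, rank = 8
freq = 3849 / 8
GCD(3849, 8) = 1
Simplified: 3849/8

3849/8


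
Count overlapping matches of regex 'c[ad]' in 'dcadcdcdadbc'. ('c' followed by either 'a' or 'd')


Pattern: c[ad] means 'c' followed by either 'a' or 'd'.
Scanning 'dcadcdcdadbc' position-by-position:
  Pos 0: window 'dc' -> no
  Pos 1: window 'ca' -> MATCH
  Pos 2: window 'ad' -> no
  Pos 3: window 'dc' -> no
  Pos 4: window 'cd' -> MATCH
  Pos 5: window 'dc' -> no
  Pos 6: window 'cd' -> MATCH
  Pos 7: window 'da' -> no
  Pos 8: window 'ad' -> no
  Pos 9: window 'db' -> no
  Pos 10: window 'bc' -> no
  Pos 11: window 'c' -> no
Total matches: 3

3


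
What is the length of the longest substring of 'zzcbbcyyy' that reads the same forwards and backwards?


Scanning 'zzcbbcyyy' for palindromic substrings.
Substring at positions 2-5: 'cbbc'.
Check: reverse('cbbc') = 'cbbc' -> palindrome confirmed.
Neighbouring characters ('z' / 'y') break symmetry, so it cannot extend further.
No longer palindromic substring exists; longest length = 4

4


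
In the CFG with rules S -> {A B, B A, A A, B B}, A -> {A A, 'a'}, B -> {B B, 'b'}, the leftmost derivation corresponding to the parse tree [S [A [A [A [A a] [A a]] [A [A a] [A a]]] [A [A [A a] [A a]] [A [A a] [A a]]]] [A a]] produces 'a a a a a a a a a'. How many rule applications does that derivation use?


Every bracketed nonterminal node [X ...] in the tree is produced by exactly one rule application.
Reading the tree off as a leftmost derivation:
  Step 1: S  =>  A A   (applied S -> A A)
  Step 2: A A  =>  A A A   (applied A -> A A)
  Step 3: A A A  =>  A A A A   (applied A -> A A)
  Step 4: A A A A  =>  A A A A A   (applied A -> A A)
  Step 5: A A A A A  =>  a A A A A   (applied A -> a)
  Step 6: a A A A A  =>  a a A A A   (applied A -> a)
  Step 7: a a A A A  =>  a a A A A A   (applied A -> A A)
  Step 8: a a A A A A  =>  a a a A A A   (applied A -> a)
  Step 9: a a a A A A  =>  a a a a A A   (applied A -> a)
  Step 10: a a a a A A  =>  a a a a A A A   (applied A -> A A)
  Step 11: a a a a A A A  =>  a a a a A A A A   (applied A -> A A)
  Step 12: a a a a A A A A  =>  a a a a a A A A   (applied A -> a)
  Step 13: a a a a a A A A  =>  a a a a a a A A   (applied A -> a)
  Step 14: a a a a a a A A  =>  a a a a a a A A A   (applied A -> A A)
  Step 15: a a a a a a A A A  =>  a a a a a a a A A   (applied A -> a)
  Step 16: a a a a a a a A A  =>  a a a a a a a a A   (applied A -> a)
  Step 17: a a a a a a a a A  =>  a a a a a a a a a   (applied A -> a)
Final yield: a a a a a a a a a
Total rewrite steps: 17

17


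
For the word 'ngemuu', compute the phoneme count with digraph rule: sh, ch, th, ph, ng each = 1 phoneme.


Parsing 'ngemuu' greedily, digraphs first:
  'ng' -> digraph (1 consonant phoneme) (phonemes so far: 1)
  'e' -> vowel phoneme (phonemes so far: 2)
  'm' -> consonant phoneme (phonemes so far: 3)
  'u' -> vowel phoneme (phonemes so far: 4)
  'u' -> vowel phoneme (phonemes so far: 5)
Total phonemes: 5

5


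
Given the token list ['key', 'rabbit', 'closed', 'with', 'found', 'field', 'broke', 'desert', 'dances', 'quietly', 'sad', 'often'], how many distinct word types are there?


Listing all tokens and tracking unique types:
  Token 1: 'key' -> NEW (unique so far: 1)
  Token 2: 'rabbit' -> NEW (unique so far: 2)
  Token 3: 'closed' -> NEW (unique so far: 3)
  Token 4: 'with' -> NEW (unique so far: 4)
  Token 5: 'found' -> NEW (unique so far: 5)
  Token 6: 'field' -> NEW (unique so far: 6)
  Token 7: 'broke' -> NEW (unique so far: 7)
  Token 8: 'desert' -> NEW (unique so far: 8)
  Token 9: 'dances' -> NEW (unique so far: 9)
  Token 10: 'quietly' -> NEW (unique so far: 10)
  Token 11: 'sad' -> NEW (unique so far: 11)
  Token 12: 'often' -> NEW (unique so far: 12)
Unique types: ('broke', 'closed', 'dances', 'desert', 'field', 'found', 'key', 'often', 'quietly', 'rabbit', 'sad', 'with')
Vocabulary size: 12

12


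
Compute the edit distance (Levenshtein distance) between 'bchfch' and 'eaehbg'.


Building DP table for s1='bchfch' (len 6) and s2='eaehbg' (len 6):
       e  a  e  h  b  g
    0  1  2  3  4  5  6
  b 1  1  2  3  4  4  5
  c 2  2  2  3  4  5  5
  h 3  3  3  3  3  4  5
  f 4  4  4  4  4  4  5
  c 5  5  5  5  5  5  5
  h 6  6  6  6  5  6  6
Edit distance = dp[6][6] = 6

6


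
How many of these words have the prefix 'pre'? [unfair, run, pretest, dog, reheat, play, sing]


Checking each word for prefix 'pre':
  'unfair' -> no (count: 0)
  'run' -> no (count: 0)
  'pretest' -> YES, starts with 'pre' (count: 1)
  'dog' -> no (count: 1)
  'reheat' -> no (count: 1)
  'play' -> no (count: 1)
  'sing' -> no (count: 1)
Total with prefix 'pre': 1

1


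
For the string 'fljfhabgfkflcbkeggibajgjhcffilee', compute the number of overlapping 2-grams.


String 'fljfhabgfkflcbkeggibajgjhcffilee' has length L = 32.
Number of overlapping n-grams = L - n + 1
Substituting: 32 - 2 + 1 = 31

31


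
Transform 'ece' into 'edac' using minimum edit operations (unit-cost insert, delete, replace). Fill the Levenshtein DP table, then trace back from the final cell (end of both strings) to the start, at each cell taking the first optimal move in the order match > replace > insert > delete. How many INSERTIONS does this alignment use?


Edit distance = 3. Backtracking from cell (3, 4) with preference match > replace > insert > delete,
then listing the resulting alignment 'ece' -> 'edac' left to right:
  Step 1: keep 'e'
  Step 2: insert 'd' [insertion #1]
  Step 3: replace c->a
  Step 4: replace e->c
Total insertions: 1

1


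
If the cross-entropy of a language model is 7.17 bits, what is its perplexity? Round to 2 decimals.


Perplexity formula: PP = 2^H
H = 7.17
PP = 2^7.17
Decompose: 2^7.17 = 2^7 * 2^0.17
2^7 = 128, 2^0.17 ~ 1.1250585
PP ~ 128 * 1.1250585 = 144.0074880
Rounded to 2 decimals: 144.01

144.01


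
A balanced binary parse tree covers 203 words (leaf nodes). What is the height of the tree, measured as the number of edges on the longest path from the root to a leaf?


In a balanced binary tree with n leaves the deepest leaf is ceil(log2(n)) edges below the root.
log2(203) = 7.6653
ceil(7.6653) = 8
height (edges) = 8

8


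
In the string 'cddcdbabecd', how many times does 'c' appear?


Scanning 'cddcdbabecd' for 'c':
  Position 0: 'c' -> MATCH (count: 1)
  Position 3: 'c' -> MATCH (count: 2)
  Position 9: 'c' -> MATCH (count: 3)
Total occurrences of 'c': 3

3


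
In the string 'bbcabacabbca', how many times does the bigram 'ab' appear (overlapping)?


Scanning 'bbcabacabbca' for bigram 'ab':
  Position 0: 'bb' -> no
  Position 1: 'bc' -> no
  Position 2: 'ca' -> no
  Position 3: 'ab' -> MATCH
  Position 4: 'ba' -> no
  Position 5: 'ac' -> no
  Position 6: 'ca' -> no
  Position 7: 'ab' -> MATCH
  Position 8: 'bb' -> no
  Position 9: 'bc' -> no
  Position 10: 'ca' -> no
Total matches: 2

2


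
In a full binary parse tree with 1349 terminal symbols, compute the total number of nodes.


Leaf nodes (terminals): 1349
Internal nodes = n - 1 = 1349 - 1 = 1348
Total = leaves + internal = 1349 + 1348 = 2697

2697


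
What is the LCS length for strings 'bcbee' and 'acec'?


DP table for LCS of 'bcbee' and 'acec':
       a  c  e  c
    0  0  0  0  0
  b 0  0  0  0  0
  c 0  0  1  1  1
  b 0  0  1  1  1
  e 0  0  1  2  2
  e 0  0  1  2  2
LCS: 'ce'
LCS length = 2

2


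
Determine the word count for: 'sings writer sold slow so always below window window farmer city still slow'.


Counting words by splitting on spaces:
  Word 1: 'sings'
  Word 2: 'writer'
  Word 3: 'sold'
  Word 4: 'slow'
  Word 5: 'so'
  Word 6: 'always'
  Word 7: 'below'
  Word 8: 'window'
  Word 9: 'window'
  Word 10: 'farmer'
  Word 11: 'city'
  Word 12: 'still'
  Word 13: 'slow'
Total words: 13

13


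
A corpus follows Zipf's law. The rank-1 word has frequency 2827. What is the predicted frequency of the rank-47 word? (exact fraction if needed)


Zipf's law: freq(rank) = f1 / rank
f1 = 2827, rank = 47
freq = 2827 / 47
GCD(2827, 47) = 1
Simplified: 2827/47

2827/47


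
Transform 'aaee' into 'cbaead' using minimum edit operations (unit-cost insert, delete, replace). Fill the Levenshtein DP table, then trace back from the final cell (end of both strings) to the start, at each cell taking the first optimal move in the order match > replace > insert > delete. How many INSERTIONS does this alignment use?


Edit distance = 4. Backtracking from cell (4, 6) with preference match > replace > insert > delete,
then listing the resulting alignment 'aaee' -> 'cbaead' left to right:
  Step 1: insert 'c' [insertion #1]
  Step 2: replace a->b
  Step 3: keep 'a'
  Step 4: keep 'e'
  Step 5: insert 'a' [insertion #2]
  Step 6: replace e->d
Total insertions: 2

2


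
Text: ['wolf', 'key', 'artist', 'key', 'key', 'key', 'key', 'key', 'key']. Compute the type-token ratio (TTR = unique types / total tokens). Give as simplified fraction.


Tokens: 9
Unique types: ('artist', 'key', 'wolf') = 3
TTR = 3/9
Simplify: divide both by 3 -> 1/3
TTR = 1/3

1/3


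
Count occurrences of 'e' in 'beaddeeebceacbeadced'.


Scanning 'beaddeeebceacbeadced' for 'e':
  Position 1: 'e' -> MATCH (count: 1)
  Position 5: 'e' -> MATCH (count: 2)
  Position 6: 'e' -> MATCH (count: 3)
  Position 7: 'e' -> MATCH (count: 4)
  Position 10: 'e' -> MATCH (count: 5)
  Position 14: 'e' -> MATCH (count: 6)
  Position 18: 'e' -> MATCH (count: 7)
Total occurrences of 'e': 7

7


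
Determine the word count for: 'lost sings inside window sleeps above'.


Counting words by splitting on spaces:
  Word 1: 'lost'
  Word 2: 'sings'
  Word 3: 'inside'
  Word 4: 'window'
  Word 5: 'sleeps'
  Word 6: 'above'
Total words: 6

6


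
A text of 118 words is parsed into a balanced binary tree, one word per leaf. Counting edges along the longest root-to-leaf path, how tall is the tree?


In a balanced binary tree with n leaves the deepest leaf is ceil(log2(n)) edges below the root.
log2(118) = 6.8826
ceil(6.8826) = 7
height (edges) = 7

7


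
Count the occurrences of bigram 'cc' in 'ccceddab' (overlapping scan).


Scanning 'ccceddab' for bigram 'cc':
  Position 0: 'cc' -> MATCH
  Position 1: 'cc' -> MATCH
  Position 2: 'ce' -> no
  Position 3: 'ed' -> no
  Position 4: 'dd' -> no
  Position 5: 'da' -> no
  Position 6: 'ab' -> no
Total matches: 2

2


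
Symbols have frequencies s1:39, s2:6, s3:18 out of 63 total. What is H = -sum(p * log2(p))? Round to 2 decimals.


Computing entropy H = -sum(p_i * log2(p_i)):
  s1: p = 39/63 = 0.6190, -p*log2(p) = 0.4283
  s2: p = 6/63 = 0.0952, -p*log2(p) = 0.3231
  s3: p = 18/63 = 0.2857, -p*log2(p) = 0.5164
H = sum of terms = 1.2678
Rounded to 2 decimals: 1.27

1.27


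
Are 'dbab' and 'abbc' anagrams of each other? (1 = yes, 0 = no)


Sort characters of 'dbab': 'abbd'
Sort characters of 'abbc': 'abbc'
Sorted forms differ -> they are NOT anagrams
Result: 0

0


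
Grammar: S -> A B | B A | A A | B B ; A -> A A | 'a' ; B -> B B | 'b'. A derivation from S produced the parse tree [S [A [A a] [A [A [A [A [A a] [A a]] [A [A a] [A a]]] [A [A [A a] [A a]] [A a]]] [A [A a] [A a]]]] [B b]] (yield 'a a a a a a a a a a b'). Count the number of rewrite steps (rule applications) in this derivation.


Every bracketed nonterminal node [X ...] in the tree is produced by exactly one rule application.
Reading the tree off as a leftmost derivation:
  Step 1: S  =>  A B   (applied S -> A B)
  Step 2: A B  =>  A A B   (applied A -> A A)
  Step 3: A A B  =>  a A B   (applied A -> a)
  Step 4: a A B  =>  a A A B   (applied A -> A A)
  Step 5: a A A B  =>  a A A A B   (applied A -> A A)
  Step 6: a A A A B  =>  a A A A A B   (applied A -> A A)
  Step 7: a A A A A B  =>  a A A A A A B   (applied A -> A A)
  Step 8: a A A A A A B  =>  a a A A A A B   (applied A -> a)
  Step 9: a a A A A A B  =>  a a a A A A B   (applied A -> a)
  Step 10: a a a A A A B  =>  a a a A A A A B   (applied A -> A A)
  Step 11: a a a A A A A B  =>  a a a a A A A B   (applied A -> a)
  Step 12: a a a a A A A B  =>  a a a a a A A B   (applied A -> a)
  Step 13: a a a a a A A B  =>  a a a a a A A A B   (applied A -> A A)
  Step 14: a a a a a A A A B  =>  a a a a a A A A A B   (applied A -> A A)
  Step 15: a a a a a A A A A B  =>  a a a a a a A A A B   (applied A -> a)
  Step 16: a a a a a a A A A B  =>  a a a a a a a A A B   (applied A -> a)
  Step 17: a a a a a a a A A B  =>  a a a a a a a a A B   (applied A -> a)
  Step 18: a a a a a a a a A B  =>  a a a a a a a a A A B   (applied A -> A A)
  Step 19: a a a a a a a a A A B  =>  a a a a a a a a a A B   (applied A -> a)
  Step 20: a a a a a a a a a A B  =>  a a a a a a a a a a B   (applied A -> a)
  Step 21: a a a a a a a a a a B  =>  a a a a a a a a a a b   (applied B -> b)
Final yield: a a a a a a a a a a b
Total rewrite steps: 21

21


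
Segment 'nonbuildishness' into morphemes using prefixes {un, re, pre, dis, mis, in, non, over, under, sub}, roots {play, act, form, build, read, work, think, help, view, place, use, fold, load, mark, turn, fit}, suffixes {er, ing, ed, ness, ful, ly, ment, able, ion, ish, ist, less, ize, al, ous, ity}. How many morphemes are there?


Segmenting 'nonbuildishness' against the inventory:
  'non' -> prefix (morpheme 1)
  'build' -> root (morpheme 2)
  'ish' -> suffix (morpheme 3)
  'ness' -> suffix (morpheme 4)
Total morphemes: 4

4


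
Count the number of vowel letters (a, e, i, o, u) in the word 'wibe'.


Scanning each character of 'wibe':
  Position 1: 'w' -> consonant (running count: 0)
  Position 2: 'i' -> vowel (running count: 1)
  Position 3: 'b' -> consonant (running count: 1)
  Position 4: 'e' -> vowel (running count: 2)
Total vowels: 2

2
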